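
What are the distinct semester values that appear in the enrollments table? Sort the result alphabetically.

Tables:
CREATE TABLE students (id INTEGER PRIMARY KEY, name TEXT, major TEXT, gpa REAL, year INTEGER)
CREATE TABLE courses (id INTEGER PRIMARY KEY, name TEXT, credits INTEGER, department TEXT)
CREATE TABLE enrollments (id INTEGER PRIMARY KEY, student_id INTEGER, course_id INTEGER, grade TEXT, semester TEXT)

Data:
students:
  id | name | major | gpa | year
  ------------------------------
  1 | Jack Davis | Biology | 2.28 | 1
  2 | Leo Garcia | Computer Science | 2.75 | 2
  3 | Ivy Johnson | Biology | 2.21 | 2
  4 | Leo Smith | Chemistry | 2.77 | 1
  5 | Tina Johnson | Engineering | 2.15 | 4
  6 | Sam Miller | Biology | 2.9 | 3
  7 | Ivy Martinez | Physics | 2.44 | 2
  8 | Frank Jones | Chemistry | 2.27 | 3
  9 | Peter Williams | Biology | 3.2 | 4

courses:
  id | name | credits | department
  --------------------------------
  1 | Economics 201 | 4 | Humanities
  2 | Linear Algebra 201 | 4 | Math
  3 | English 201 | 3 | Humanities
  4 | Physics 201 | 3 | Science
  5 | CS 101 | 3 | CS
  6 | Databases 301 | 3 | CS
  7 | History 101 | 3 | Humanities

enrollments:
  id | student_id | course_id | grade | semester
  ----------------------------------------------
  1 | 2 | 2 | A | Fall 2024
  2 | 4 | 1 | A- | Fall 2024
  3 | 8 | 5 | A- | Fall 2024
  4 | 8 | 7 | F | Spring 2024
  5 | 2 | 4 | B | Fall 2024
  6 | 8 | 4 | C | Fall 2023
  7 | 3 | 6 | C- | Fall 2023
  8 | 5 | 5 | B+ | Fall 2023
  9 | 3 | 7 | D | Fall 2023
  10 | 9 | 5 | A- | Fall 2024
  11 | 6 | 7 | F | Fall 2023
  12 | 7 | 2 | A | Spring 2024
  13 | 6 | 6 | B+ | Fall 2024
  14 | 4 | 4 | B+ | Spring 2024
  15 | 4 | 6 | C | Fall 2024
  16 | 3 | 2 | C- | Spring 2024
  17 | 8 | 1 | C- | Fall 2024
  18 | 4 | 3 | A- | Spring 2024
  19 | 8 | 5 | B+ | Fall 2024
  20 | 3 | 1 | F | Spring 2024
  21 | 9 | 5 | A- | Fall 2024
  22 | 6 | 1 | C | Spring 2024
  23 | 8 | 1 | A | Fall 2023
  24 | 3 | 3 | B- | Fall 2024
SELECT DISTINCT semester FROM enrollments ORDER BY semester

Execution result:
semester
Fall 2023
Fall 2024
Spring 2024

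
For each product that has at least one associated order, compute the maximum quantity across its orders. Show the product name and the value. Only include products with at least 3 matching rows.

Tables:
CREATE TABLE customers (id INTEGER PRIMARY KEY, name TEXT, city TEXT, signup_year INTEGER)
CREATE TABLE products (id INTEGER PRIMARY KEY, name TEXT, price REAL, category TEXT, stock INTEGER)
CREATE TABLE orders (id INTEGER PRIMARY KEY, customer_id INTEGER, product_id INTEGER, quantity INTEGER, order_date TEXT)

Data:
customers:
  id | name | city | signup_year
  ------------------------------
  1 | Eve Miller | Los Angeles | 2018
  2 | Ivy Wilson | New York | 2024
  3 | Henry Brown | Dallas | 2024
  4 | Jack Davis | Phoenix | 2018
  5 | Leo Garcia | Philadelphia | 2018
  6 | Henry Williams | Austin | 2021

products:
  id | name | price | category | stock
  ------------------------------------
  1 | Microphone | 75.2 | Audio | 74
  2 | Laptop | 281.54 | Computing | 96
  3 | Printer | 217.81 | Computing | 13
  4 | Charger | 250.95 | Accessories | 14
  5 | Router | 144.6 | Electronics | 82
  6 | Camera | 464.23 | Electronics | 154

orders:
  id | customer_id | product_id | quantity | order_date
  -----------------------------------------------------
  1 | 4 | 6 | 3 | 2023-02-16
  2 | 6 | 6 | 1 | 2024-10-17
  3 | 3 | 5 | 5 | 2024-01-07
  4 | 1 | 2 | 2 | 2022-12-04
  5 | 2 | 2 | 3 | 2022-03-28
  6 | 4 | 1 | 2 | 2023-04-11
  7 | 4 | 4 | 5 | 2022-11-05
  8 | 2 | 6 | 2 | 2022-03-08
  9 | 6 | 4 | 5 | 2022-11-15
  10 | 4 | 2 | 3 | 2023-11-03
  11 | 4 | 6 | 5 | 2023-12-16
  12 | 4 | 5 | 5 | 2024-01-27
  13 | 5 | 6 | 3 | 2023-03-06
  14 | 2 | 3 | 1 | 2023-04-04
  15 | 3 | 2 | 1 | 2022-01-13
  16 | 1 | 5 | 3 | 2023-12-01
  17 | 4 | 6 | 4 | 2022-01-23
SELECT p.name, MAX(c.quantity) AS max_quantity FROM orders c JOIN products p ON c.product_id = p.id GROUP BY p.id, p.name HAVING COUNT(*) >= 3

Execution result:
name | max_quantity
Laptop | 3
Router | 5
Camera | 5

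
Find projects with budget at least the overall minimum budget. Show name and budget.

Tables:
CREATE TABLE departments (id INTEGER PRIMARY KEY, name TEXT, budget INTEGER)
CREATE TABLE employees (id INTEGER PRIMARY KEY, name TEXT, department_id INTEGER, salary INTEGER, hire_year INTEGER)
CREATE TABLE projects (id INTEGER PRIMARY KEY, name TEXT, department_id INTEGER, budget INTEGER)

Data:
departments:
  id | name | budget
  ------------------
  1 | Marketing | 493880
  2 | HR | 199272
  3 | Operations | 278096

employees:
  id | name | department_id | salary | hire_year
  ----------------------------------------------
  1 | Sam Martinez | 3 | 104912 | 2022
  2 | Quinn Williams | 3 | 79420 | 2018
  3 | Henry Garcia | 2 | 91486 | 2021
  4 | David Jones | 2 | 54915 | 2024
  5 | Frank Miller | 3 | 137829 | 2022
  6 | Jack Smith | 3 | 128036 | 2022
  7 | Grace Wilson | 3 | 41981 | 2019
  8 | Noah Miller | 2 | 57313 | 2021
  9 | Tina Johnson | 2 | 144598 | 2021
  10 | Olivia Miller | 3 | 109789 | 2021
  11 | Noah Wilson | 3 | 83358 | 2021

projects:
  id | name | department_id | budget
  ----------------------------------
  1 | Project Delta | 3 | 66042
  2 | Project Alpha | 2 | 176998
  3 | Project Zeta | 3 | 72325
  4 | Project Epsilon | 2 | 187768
SELECT name, budget FROM projects WHERE budget >= (SELECT MIN(budget) FROM projects)

Execution result:
name | budget
Project Delta | 66042
Project Alpha | 176998
Project Zeta | 72325
Project Epsilon | 187768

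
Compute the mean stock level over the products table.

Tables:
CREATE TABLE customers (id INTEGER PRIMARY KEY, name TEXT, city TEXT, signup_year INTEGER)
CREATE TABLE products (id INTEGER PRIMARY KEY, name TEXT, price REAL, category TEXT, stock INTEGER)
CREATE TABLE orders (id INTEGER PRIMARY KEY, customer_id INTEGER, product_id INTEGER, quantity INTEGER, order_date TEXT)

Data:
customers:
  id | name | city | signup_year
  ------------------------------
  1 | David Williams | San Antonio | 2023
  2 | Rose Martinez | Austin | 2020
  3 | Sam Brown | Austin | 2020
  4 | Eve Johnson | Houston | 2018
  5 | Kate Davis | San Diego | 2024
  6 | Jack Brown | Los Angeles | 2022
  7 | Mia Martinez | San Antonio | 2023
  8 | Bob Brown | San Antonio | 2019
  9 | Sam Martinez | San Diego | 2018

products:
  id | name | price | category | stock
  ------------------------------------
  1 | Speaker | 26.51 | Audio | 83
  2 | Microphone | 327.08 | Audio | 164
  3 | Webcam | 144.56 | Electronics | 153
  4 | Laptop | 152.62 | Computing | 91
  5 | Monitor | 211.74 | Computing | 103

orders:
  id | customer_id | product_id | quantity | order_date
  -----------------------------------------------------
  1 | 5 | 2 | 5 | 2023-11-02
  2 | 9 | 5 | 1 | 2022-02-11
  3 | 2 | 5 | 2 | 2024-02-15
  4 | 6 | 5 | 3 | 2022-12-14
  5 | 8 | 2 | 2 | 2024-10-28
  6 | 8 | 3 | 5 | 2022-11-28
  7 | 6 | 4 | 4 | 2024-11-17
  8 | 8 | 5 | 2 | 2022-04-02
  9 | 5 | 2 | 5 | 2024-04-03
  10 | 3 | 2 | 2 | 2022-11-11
SELECT AVG(stock) FROM products

Execution result:
118.80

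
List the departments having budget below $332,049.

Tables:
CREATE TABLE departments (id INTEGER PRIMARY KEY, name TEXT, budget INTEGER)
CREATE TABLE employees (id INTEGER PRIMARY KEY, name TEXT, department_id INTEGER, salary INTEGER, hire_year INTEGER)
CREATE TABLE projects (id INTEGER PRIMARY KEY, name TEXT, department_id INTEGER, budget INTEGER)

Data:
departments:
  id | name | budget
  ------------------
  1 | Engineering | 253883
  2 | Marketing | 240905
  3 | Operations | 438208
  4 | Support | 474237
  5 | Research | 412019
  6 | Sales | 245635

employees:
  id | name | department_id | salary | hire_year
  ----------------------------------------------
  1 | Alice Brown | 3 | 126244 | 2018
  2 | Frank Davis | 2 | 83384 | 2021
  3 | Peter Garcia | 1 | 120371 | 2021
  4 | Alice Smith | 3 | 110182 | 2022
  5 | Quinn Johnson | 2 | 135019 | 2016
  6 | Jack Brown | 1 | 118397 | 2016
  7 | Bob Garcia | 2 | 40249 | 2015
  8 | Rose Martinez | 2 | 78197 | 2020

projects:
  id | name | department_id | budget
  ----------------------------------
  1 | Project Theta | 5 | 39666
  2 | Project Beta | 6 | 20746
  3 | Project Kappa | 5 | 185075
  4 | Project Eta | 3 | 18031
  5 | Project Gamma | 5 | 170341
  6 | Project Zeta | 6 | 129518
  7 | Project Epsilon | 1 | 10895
SELECT name, budget FROM departments WHERE budget < 332049

Execution result:
name | budget
Engineering | 253883
Marketing | 240905
Sales | 245635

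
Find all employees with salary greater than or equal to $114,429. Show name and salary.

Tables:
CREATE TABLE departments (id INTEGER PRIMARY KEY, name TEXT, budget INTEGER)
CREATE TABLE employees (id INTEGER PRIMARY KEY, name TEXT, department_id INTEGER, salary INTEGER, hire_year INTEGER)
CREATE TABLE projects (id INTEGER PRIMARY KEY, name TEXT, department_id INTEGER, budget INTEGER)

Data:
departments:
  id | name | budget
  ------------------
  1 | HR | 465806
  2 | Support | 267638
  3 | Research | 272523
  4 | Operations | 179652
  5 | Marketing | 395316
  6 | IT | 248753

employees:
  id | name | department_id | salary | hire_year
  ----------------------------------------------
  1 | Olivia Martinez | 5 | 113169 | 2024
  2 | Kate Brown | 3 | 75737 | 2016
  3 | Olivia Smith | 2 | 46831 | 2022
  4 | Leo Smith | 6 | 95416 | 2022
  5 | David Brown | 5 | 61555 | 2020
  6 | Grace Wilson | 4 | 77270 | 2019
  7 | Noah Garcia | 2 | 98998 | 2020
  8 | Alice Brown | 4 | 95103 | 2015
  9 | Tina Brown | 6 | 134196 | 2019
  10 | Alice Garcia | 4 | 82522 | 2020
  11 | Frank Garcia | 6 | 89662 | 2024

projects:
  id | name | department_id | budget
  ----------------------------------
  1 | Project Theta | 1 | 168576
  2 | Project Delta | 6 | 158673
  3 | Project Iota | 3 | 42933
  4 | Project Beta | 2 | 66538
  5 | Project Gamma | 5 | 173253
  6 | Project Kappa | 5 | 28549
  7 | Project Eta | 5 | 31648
SELECT name, salary FROM employees WHERE salary >= 114429

Execution result:
name | salary
Tina Brown | 134196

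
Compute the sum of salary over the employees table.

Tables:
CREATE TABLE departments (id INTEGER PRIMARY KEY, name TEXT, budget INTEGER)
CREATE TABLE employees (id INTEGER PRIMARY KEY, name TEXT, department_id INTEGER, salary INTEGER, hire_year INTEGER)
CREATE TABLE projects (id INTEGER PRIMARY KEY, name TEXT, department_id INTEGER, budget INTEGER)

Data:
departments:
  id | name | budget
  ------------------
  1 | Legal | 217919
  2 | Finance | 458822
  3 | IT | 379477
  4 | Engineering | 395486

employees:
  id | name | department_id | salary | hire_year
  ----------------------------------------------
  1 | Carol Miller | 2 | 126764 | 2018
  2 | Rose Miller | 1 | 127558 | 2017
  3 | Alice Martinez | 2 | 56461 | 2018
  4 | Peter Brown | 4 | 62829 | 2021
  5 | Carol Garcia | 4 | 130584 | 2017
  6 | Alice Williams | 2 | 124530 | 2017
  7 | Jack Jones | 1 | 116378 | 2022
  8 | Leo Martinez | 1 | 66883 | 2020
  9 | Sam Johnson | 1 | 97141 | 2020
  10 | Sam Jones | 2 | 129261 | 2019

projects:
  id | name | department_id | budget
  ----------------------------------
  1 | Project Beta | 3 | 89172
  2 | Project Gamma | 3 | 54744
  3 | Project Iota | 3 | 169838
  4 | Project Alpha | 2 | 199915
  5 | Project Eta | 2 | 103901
SELECT SUM(salary) FROM employees

Execution result:
1038389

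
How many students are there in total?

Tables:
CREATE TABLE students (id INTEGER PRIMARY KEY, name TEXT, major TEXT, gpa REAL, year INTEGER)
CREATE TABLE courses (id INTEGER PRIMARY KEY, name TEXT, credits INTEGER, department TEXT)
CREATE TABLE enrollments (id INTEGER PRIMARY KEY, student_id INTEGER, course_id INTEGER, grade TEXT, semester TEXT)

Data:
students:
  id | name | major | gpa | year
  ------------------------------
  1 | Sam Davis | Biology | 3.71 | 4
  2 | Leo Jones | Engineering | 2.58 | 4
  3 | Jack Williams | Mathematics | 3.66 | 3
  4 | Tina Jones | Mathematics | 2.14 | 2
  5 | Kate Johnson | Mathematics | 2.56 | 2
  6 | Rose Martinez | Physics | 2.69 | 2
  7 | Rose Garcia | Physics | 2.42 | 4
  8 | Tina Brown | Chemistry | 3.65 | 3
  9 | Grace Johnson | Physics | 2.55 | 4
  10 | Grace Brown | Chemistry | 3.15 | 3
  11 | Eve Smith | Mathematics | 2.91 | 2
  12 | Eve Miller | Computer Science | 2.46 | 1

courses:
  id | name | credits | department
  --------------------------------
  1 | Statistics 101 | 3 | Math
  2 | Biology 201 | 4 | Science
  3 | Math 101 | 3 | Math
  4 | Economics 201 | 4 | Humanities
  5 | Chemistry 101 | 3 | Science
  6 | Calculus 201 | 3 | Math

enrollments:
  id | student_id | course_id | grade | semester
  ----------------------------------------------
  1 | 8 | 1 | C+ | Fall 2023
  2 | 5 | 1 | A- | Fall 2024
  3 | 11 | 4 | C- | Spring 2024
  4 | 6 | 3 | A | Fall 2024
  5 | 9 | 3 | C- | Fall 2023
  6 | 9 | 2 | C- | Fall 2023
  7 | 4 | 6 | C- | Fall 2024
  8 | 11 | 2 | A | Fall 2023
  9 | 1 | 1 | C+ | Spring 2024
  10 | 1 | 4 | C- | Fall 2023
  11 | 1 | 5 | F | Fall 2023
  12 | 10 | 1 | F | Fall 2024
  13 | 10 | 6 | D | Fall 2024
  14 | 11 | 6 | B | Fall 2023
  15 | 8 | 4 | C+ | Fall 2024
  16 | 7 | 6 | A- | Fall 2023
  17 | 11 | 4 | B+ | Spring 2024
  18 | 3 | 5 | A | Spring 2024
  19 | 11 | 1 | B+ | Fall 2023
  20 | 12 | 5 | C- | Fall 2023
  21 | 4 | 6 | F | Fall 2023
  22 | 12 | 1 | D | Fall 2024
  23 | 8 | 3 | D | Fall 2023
SELECT COUNT(*) FROM students

Execution result:
12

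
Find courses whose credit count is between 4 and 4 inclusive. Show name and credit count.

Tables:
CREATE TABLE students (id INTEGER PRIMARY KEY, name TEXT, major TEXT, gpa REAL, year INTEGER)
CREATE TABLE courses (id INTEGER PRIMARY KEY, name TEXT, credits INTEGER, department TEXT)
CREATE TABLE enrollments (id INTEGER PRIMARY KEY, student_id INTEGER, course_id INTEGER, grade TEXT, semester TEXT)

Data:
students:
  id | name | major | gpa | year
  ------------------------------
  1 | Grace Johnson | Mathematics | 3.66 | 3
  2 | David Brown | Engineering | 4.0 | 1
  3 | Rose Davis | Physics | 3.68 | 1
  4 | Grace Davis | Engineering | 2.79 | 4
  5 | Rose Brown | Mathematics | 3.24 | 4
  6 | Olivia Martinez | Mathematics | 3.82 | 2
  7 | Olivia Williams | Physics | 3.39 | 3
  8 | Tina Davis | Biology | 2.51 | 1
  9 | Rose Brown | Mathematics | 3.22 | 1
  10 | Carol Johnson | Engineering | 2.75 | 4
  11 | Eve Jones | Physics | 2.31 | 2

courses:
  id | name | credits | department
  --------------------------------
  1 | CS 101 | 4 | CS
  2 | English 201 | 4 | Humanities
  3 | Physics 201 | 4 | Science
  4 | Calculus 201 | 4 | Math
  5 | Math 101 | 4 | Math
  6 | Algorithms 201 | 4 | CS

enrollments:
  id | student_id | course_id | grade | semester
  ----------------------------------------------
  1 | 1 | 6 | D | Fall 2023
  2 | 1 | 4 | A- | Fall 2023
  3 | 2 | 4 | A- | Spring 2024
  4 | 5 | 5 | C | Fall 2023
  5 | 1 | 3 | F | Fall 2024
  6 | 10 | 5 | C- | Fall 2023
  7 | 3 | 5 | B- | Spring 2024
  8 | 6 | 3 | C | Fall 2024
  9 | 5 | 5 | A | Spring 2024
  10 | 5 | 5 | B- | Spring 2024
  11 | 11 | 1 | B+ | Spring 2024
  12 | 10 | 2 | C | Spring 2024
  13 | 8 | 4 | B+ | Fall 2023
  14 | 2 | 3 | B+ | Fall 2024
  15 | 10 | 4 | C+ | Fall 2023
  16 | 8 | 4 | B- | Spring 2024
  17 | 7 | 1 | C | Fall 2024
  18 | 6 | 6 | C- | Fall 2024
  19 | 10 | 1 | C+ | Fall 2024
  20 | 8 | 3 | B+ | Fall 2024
SELECT name, credits FROM courses WHERE credits BETWEEN 4 AND 4

Execution result:
name | credits
CS 101 | 4
English 201 | 4
Physics 201 | 4
Calculus 201 | 4
Math 101 | 4
Algorithms 201 | 4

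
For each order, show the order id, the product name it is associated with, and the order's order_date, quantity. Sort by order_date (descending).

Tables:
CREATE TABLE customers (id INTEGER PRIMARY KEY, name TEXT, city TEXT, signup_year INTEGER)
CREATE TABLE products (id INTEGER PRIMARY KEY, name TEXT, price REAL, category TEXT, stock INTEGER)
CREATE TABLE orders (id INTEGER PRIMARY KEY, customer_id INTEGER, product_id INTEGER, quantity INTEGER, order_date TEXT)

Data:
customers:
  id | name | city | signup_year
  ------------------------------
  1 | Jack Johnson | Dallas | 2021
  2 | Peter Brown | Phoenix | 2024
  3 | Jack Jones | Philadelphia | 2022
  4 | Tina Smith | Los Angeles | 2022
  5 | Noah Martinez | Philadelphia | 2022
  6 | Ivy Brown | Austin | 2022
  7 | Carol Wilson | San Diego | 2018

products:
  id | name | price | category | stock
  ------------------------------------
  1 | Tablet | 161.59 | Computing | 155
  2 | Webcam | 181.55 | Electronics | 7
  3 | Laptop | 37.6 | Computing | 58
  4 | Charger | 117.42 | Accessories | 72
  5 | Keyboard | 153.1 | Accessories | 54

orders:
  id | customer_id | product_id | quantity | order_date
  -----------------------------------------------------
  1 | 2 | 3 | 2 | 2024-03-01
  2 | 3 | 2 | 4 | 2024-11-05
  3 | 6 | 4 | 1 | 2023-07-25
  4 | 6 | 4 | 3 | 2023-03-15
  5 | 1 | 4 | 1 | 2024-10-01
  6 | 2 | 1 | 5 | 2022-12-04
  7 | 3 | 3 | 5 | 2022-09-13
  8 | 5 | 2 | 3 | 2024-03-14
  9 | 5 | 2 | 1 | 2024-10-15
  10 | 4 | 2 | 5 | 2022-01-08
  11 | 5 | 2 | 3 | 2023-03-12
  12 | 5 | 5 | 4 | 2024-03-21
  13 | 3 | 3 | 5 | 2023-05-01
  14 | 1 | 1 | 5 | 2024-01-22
SELECT c.id, p.name AS product, c.order_date, c.quantity FROM orders c JOIN products p ON c.product_id = p.id ORDER BY c.order_date DESC

Execution result:
id | product | order_date | quantity
2 | Webcam | 2024-11-05 | 4
9 | Webcam | 2024-10-15 | 1
5 | Charger | 2024-10-01 | 1
12 | Keyboard | 2024-03-21 | 4
8 | Webcam | 2024-03-14 | 3
1 | Laptop | 2024-03-01 | 2
14 | Tablet | 2024-01-22 | 5
3 | Charger | 2023-07-25 | 1
13 | Laptop | 2023-05-01 | 5
4 | Charger | 2023-03-15 | 3
11 | Webcam | 2023-03-12 | 3
6 | Tablet | 2022-12-04 | 5
7 | Laptop | 2022-09-13 | 5
10 | Webcam | 2022-01-08 | 5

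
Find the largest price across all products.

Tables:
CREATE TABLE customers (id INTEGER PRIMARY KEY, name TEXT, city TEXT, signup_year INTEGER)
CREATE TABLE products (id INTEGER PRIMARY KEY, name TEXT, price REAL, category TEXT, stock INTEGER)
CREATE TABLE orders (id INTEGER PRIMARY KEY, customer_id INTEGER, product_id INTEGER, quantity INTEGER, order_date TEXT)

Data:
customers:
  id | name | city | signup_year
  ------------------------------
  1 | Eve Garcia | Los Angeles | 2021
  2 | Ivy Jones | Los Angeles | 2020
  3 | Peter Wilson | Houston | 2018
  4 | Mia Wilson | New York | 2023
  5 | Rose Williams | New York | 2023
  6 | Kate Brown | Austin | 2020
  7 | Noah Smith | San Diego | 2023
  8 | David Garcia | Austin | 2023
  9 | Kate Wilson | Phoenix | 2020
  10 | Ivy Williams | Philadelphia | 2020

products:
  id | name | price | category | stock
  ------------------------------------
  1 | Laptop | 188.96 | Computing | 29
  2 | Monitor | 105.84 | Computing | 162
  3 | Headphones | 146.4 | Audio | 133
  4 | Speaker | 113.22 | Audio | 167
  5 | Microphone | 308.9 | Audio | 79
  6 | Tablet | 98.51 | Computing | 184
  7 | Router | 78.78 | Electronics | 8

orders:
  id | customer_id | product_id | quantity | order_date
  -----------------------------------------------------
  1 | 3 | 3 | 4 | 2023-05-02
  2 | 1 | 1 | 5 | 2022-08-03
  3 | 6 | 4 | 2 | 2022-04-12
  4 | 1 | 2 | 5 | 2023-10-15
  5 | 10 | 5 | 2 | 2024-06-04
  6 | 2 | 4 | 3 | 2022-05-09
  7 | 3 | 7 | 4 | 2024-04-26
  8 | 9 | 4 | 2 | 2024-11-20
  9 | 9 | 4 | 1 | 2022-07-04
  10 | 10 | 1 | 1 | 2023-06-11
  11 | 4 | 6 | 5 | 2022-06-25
SELECT MAX(price) FROM products

Execution result:
308.90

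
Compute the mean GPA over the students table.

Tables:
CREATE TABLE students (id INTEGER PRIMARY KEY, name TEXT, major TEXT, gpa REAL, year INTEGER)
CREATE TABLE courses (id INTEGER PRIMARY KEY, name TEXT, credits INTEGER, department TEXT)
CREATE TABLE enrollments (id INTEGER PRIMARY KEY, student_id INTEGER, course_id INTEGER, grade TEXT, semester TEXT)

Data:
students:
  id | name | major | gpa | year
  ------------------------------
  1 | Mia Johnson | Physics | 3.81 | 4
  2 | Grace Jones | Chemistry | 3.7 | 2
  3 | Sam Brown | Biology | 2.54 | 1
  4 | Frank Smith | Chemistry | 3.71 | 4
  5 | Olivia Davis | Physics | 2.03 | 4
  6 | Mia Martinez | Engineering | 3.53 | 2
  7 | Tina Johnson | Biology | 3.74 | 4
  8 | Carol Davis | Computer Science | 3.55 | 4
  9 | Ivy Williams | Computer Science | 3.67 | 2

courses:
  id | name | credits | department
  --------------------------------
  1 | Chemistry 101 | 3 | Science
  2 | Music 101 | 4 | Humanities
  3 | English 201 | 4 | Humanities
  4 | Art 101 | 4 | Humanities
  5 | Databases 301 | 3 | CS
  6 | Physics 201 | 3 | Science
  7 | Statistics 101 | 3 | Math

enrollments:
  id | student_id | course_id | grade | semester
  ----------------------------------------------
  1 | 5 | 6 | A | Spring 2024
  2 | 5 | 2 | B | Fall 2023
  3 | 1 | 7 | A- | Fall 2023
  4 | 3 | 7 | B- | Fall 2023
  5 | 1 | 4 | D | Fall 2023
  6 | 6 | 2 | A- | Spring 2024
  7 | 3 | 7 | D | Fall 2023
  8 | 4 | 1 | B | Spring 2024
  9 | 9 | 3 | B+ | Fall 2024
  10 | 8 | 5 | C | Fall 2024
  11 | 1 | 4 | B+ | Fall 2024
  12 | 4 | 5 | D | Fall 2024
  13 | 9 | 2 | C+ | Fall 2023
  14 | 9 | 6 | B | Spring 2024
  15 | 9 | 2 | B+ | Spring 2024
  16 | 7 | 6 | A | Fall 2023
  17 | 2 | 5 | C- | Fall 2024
SELECT AVG(gpa) FROM students

Execution result:
3.36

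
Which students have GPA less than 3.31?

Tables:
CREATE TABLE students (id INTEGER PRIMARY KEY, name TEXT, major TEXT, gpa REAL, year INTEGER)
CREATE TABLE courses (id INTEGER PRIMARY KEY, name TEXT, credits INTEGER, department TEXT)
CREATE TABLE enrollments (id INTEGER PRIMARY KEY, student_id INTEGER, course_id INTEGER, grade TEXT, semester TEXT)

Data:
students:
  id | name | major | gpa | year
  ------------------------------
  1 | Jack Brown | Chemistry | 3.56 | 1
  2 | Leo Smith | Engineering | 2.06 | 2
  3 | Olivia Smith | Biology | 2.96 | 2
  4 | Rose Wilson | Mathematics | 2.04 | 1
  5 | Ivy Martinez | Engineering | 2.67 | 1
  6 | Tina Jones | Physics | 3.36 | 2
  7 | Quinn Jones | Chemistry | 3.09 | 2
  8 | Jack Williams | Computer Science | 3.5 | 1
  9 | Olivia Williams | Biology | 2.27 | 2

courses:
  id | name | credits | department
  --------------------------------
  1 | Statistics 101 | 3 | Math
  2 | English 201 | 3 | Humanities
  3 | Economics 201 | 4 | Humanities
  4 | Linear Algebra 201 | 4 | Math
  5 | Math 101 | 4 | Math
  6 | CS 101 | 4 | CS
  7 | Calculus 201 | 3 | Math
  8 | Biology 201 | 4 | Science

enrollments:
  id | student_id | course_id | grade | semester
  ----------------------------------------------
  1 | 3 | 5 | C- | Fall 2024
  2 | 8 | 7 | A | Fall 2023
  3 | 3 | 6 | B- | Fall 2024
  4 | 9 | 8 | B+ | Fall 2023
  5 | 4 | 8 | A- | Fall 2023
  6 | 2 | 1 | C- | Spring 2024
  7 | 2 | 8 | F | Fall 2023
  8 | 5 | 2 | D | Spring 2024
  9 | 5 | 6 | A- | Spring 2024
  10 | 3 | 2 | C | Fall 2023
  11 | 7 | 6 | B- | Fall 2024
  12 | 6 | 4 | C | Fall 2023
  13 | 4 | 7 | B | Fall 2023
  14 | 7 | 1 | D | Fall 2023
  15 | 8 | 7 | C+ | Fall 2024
SELECT name, gpa FROM students WHERE gpa < 3.31

Execution result:
name | gpa
Leo Smith | 2.06
Olivia Smith | 2.96
Rose Wilson | 2.04
Ivy Martinez | 2.67
Quinn Jones | 3.09
Olivia Williams | 2.27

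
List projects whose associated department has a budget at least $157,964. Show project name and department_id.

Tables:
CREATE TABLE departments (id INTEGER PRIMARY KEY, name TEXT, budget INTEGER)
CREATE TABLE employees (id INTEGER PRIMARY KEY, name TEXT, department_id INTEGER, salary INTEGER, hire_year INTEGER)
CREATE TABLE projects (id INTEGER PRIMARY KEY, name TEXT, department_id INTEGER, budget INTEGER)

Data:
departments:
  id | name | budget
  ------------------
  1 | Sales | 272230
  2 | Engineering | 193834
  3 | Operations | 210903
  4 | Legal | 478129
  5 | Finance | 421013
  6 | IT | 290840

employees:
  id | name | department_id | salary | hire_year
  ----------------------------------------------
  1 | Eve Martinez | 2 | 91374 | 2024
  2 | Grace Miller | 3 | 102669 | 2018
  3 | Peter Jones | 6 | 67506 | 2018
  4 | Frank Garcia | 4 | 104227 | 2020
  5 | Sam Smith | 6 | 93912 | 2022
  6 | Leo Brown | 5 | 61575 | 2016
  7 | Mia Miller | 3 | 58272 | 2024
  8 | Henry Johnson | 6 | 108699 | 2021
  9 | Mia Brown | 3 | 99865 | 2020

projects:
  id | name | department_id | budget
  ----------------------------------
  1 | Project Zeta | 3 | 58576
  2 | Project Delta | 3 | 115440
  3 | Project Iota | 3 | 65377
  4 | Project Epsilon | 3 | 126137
SELECT name, department_id FROM projects WHERE department_id IN (SELECT id FROM departments WHERE budget >= 157964)

Execution result:
name | department_id
Project Zeta | 3
Project Delta | 3
Project Iota | 3
Project Epsilon | 3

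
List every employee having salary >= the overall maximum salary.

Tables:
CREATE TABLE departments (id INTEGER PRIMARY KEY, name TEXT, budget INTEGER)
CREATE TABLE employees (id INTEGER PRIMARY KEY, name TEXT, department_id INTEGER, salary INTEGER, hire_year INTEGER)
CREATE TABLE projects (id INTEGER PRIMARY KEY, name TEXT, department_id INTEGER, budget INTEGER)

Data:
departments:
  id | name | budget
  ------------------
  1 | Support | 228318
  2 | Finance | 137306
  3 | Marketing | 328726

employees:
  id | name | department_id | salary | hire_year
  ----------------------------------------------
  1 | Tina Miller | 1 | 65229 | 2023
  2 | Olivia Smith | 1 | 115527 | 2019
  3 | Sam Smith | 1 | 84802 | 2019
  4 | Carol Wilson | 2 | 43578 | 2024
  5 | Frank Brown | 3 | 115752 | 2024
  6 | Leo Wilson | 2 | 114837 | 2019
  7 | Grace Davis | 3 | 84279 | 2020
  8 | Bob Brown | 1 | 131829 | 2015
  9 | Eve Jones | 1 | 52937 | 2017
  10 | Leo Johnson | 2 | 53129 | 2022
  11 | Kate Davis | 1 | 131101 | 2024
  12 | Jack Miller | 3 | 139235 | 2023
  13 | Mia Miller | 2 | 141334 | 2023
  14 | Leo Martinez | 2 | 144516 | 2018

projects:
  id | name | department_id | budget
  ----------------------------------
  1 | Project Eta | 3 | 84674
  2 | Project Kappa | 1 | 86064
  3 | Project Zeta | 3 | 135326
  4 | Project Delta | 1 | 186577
SELECT name, salary FROM employees WHERE salary >= (SELECT MAX(salary) FROM employees)

Execution result:
name | salary
Leo Martinez | 144516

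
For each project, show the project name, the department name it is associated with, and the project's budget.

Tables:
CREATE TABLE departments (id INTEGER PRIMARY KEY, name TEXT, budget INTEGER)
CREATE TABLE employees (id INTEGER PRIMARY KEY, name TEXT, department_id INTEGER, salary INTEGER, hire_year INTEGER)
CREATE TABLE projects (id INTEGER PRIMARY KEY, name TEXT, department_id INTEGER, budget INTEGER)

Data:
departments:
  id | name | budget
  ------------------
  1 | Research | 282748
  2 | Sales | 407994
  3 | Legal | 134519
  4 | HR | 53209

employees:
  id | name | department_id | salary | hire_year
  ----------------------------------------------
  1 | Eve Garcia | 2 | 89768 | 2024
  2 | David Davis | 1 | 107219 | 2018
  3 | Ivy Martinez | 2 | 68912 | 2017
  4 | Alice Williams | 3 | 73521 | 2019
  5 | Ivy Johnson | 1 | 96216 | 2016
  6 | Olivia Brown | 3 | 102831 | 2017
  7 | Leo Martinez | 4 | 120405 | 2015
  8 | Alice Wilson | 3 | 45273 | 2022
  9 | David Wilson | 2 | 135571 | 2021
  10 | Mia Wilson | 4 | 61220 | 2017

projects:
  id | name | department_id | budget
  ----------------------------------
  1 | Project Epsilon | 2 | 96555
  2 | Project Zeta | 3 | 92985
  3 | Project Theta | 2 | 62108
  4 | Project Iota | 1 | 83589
SELECT c.name, p.name AS department, c.budget FROM projects c JOIN departments p ON c.department_id = p.id

Execution result:
name | department | budget
Project Epsilon | Sales | 96555
Project Zeta | Legal | 92985
Project Theta | Sales | 62108
Project Iota | Research | 83589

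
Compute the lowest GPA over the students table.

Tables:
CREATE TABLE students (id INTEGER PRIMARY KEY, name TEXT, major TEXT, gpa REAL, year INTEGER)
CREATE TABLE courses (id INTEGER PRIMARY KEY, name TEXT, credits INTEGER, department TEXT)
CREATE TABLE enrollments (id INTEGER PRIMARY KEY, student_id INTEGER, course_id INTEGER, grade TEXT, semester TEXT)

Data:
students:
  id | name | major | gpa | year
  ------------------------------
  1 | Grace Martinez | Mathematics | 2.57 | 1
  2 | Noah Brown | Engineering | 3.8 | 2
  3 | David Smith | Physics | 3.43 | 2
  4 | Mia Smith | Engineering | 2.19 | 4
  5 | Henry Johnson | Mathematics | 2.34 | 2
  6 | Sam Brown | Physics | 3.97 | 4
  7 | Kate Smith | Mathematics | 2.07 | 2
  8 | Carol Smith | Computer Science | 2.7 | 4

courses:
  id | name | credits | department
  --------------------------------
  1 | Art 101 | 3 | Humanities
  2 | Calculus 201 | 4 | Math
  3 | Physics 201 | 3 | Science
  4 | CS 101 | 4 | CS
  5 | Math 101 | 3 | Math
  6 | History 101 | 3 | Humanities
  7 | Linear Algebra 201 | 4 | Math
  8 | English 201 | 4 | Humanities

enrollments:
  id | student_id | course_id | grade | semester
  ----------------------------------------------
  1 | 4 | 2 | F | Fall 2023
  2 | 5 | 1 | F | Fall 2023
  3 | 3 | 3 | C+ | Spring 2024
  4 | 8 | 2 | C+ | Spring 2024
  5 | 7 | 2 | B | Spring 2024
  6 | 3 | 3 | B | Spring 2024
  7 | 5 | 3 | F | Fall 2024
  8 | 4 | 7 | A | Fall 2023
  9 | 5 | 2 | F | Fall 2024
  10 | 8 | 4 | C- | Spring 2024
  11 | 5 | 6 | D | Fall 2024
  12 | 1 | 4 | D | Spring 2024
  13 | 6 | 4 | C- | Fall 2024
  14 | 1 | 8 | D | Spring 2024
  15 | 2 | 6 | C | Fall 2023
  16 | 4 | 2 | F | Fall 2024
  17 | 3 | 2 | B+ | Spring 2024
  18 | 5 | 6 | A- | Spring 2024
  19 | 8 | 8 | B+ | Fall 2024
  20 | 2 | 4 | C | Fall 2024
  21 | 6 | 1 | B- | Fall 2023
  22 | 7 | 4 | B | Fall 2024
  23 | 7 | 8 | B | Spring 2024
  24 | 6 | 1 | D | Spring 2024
SELECT MIN(gpa) FROM students

Execution result:
2.07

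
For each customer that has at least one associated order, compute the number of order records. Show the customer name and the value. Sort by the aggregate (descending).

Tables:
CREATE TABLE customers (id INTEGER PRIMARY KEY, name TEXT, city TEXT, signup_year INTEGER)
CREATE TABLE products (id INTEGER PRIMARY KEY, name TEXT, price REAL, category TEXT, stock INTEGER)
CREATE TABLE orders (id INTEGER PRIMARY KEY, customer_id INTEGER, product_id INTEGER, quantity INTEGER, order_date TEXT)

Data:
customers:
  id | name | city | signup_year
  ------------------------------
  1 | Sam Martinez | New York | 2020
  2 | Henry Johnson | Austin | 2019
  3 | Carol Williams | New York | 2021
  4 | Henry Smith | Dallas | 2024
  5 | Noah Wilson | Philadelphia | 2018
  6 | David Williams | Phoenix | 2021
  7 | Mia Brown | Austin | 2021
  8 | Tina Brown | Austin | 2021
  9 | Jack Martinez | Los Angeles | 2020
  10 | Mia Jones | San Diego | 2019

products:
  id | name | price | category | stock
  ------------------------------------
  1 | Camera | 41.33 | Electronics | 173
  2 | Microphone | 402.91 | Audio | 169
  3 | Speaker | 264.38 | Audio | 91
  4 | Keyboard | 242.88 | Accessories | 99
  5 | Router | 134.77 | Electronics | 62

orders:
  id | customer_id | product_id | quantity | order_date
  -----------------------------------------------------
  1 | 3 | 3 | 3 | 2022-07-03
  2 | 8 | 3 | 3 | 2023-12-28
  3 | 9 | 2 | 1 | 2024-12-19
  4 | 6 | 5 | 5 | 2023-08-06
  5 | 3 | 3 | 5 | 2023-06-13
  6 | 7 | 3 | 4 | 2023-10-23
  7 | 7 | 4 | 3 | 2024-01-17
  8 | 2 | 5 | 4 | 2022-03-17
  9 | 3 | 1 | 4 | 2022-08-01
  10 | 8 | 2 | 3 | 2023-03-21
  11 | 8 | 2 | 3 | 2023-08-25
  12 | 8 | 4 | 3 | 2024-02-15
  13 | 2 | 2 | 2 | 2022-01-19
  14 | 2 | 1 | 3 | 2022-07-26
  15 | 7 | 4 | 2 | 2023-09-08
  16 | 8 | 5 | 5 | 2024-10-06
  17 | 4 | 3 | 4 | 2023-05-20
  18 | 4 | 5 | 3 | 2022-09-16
SELECT p.name, COUNT(*) AS n FROM orders c JOIN customers p ON c.customer_id = p.id GROUP BY p.id, p.name ORDER BY n DESC

Execution result:
name | n
Tina Brown | 5
Henry Johnson | 3
Carol Williams | 3
Mia Brown | 3
Henry Smith | 2
David Williams | 1
Jack Martinez | 1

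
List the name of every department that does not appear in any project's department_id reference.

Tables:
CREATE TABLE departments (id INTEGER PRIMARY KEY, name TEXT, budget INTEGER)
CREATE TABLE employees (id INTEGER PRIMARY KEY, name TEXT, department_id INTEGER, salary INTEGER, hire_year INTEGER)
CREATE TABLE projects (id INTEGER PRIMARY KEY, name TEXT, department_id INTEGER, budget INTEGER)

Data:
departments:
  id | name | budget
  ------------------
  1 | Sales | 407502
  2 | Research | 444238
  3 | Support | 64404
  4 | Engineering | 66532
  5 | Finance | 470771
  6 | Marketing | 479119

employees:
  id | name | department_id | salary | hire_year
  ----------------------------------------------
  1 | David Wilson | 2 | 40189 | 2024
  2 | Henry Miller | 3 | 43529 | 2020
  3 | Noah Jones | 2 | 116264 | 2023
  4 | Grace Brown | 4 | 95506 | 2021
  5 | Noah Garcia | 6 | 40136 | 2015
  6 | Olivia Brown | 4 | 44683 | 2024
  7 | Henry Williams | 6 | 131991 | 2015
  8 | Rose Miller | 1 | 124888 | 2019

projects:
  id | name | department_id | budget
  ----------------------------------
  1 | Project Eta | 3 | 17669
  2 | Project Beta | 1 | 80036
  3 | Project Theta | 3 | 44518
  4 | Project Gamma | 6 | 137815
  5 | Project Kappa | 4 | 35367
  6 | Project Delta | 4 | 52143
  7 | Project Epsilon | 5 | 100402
SELECT p.name FROM departments p LEFT JOIN projects c ON c.department_id = p.id WHERE c.id IS NULL

Execution result:
Research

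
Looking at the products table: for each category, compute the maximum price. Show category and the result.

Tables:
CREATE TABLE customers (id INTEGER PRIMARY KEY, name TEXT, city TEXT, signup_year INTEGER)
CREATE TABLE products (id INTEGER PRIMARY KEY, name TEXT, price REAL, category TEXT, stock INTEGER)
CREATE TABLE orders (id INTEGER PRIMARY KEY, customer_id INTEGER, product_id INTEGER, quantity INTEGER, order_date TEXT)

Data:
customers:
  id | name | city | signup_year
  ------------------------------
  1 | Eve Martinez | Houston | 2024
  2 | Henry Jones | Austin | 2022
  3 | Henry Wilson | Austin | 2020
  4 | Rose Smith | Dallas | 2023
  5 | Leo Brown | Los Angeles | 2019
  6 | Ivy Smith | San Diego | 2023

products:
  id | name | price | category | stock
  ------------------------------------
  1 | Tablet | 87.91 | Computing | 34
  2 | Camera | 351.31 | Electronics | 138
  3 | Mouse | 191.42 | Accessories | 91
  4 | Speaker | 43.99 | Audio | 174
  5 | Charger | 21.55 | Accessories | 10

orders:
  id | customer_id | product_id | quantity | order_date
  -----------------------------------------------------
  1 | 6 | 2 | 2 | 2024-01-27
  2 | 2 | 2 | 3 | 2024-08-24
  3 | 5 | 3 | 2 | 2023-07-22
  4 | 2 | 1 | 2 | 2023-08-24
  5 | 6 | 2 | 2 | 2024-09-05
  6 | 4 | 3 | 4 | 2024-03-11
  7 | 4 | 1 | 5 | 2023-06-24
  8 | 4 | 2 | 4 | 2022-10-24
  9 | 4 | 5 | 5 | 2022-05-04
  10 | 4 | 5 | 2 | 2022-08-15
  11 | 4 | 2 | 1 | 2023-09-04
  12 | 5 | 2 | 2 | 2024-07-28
SELECT category, MAX(price) AS max_price FROM products GROUP BY category

Execution result:
category | max_price
Accessories | 191.42
Audio | 43.99
Computing | 87.91
Electronics | 351.31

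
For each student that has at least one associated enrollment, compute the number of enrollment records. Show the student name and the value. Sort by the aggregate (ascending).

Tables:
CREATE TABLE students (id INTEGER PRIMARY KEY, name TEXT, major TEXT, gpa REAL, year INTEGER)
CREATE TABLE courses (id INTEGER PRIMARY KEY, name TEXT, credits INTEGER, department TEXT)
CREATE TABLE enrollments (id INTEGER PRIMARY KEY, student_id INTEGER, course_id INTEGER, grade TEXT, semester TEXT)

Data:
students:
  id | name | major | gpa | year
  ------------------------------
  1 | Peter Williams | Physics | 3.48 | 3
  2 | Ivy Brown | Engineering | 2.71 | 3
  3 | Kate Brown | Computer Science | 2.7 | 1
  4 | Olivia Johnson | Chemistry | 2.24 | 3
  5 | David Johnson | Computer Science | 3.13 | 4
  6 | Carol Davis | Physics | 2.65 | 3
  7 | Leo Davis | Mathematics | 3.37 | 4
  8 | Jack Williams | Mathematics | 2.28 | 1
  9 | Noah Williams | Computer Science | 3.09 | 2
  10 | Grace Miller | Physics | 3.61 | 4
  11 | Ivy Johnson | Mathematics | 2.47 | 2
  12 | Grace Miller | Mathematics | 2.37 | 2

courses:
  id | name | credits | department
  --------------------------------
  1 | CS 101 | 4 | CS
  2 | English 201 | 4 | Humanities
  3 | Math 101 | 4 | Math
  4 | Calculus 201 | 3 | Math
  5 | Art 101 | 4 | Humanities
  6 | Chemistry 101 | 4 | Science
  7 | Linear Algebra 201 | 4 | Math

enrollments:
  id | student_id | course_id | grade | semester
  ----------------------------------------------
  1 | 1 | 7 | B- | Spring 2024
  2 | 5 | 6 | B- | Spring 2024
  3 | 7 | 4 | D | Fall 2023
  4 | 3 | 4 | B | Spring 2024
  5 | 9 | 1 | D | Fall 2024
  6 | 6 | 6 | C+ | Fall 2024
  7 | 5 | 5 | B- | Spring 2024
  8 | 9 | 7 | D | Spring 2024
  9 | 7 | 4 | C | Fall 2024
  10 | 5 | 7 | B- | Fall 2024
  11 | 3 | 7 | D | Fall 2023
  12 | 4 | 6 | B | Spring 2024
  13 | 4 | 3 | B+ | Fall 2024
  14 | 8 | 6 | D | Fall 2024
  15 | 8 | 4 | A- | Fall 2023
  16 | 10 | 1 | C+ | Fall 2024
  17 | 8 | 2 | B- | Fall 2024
SELECT p.name, COUNT(*) AS n FROM enrollments c JOIN students p ON c.student_id = p.id GROUP BY p.id, p.name ORDER BY n ASC

Execution result:
name | n
Peter Williams | 1
Carol Davis | 1
Grace Miller | 1
Kate Brown | 2
Olivia Johnson | 2
Leo Davis | 2
Noah Williams | 2
David Johnson | 3
Jack Williams | 3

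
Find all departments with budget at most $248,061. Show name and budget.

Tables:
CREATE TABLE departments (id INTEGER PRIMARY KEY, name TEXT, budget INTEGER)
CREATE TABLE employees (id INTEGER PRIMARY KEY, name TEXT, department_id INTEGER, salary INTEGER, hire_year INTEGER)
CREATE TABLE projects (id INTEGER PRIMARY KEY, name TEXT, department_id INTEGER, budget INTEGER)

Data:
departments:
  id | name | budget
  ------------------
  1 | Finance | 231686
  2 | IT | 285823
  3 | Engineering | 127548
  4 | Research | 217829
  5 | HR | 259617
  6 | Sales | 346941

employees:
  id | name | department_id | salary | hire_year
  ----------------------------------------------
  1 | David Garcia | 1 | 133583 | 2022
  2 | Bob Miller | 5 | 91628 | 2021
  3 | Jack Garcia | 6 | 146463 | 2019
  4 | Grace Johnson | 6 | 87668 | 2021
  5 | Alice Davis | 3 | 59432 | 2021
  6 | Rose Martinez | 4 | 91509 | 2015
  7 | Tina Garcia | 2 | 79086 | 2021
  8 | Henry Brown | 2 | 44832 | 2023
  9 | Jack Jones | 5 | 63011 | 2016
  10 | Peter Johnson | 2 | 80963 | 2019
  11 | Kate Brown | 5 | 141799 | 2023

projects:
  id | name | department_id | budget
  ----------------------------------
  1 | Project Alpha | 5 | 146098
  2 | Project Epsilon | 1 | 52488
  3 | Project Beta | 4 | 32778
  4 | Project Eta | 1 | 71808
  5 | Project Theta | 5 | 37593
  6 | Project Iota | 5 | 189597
SELECT name, budget FROM departments WHERE budget <= 248061

Execution result:
name | budget
Finance | 231686
Engineering | 127548
Research | 217829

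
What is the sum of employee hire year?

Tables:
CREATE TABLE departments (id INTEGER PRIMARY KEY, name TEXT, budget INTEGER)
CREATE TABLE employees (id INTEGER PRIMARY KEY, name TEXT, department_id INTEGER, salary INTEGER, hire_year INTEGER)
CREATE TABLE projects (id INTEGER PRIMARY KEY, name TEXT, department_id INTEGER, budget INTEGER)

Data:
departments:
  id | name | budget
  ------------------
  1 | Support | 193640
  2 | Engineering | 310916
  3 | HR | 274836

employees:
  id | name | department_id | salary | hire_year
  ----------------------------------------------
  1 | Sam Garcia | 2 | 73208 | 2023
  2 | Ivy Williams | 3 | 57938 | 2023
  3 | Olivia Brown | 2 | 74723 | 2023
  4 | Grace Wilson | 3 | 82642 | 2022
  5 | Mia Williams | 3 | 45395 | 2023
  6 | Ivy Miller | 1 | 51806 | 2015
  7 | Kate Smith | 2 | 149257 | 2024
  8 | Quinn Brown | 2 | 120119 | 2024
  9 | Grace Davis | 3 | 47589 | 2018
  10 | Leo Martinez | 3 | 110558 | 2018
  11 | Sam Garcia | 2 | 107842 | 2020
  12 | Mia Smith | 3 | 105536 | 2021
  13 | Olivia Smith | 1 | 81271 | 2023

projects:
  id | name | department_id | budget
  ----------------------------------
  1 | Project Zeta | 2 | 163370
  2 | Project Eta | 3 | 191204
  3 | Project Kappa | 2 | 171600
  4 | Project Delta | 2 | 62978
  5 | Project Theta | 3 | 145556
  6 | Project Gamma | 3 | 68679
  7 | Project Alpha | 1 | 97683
SELECT SUM(hire_year) FROM employees

Execution result:
26277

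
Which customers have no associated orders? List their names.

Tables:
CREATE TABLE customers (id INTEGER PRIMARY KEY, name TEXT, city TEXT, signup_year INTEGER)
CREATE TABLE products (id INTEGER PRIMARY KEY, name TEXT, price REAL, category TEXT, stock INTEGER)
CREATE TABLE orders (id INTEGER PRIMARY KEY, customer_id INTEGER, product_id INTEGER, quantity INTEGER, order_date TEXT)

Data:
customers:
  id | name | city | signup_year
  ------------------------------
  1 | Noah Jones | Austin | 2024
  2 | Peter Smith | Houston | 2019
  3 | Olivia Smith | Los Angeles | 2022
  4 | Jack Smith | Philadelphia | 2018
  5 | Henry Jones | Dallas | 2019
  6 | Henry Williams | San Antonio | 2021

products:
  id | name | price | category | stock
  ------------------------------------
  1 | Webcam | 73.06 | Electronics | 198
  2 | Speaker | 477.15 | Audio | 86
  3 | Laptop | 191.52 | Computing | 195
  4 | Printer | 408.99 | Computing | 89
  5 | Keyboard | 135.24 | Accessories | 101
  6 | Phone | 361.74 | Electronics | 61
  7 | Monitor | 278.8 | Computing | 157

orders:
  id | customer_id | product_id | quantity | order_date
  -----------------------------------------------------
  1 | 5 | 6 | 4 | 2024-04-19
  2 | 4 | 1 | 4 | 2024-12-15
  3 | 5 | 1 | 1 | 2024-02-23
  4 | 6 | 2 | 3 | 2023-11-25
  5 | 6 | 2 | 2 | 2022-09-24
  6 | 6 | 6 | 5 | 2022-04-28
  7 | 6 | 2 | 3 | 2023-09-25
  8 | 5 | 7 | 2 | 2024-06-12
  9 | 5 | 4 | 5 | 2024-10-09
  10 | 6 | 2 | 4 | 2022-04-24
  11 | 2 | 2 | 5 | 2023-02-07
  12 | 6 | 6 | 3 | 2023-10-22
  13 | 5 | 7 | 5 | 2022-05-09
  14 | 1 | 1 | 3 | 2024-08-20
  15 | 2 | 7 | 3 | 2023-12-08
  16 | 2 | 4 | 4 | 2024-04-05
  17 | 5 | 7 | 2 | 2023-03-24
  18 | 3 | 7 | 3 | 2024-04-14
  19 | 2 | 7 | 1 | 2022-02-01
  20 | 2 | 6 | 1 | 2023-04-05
SELECT p.name FROM customers p LEFT JOIN orders c ON c.customer_id = p.id WHERE c.id IS NULL

Execution result:
(no rows)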